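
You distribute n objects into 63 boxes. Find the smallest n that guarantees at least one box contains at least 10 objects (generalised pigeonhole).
n = (10 − 1)·63 + 1 = 568

By the generalised pigeonhole principle, to guarantee some box contains ≥ r objects we need more than (r − 1) · k objects total. Threshold: n = (r − 1) · k + 1. With r = 10 and k = 63: n = 9 · 63 + 1 = 567 + 1 = 568. For n = 567 = 9 · 63, we can put exactly 9 objects in every box, avoiding 10 in any single one — so 568 is tight.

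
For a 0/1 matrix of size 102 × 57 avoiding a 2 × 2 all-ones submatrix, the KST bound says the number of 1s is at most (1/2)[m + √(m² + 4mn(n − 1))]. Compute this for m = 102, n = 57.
z(102, 57; 2, 2) ≤ (1/2)[102 + √(102² + 4·102·57·56)] = (1/2)[102 + √1312740] = 623.8743

Kővári–Sós–Turán: let r_1, ..., r_102 be the row sums and z = Σ r_i the total number of 1s. Each pair of columns can share at most one row with both entries 1 (else a 2×2 all-ones block appears), so Σ_i C(r_i, 2) ≤ C(57, 2) = 1596. By convexity Σ_i C(r_i, 2) ≥ 102·C(z/102, 2) = z(z − 102)/(2·102), giving z² − 102z − 102·57·56 ≤ 0 and hence z ≤ (1/2)[102 + √(10404 + 4·325584)] = (1/2)[102 + √1312740] ≈ (1/2)(102 + 1145.7487) = 623.8743.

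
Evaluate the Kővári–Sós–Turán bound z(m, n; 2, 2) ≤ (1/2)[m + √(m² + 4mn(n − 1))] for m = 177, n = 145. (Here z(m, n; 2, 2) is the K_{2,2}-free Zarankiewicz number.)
z(177, 145; 2, 2) ≤ (1/2)[177 + √(177² + 4·177·145·144)] = (1/2)[177 + √14814369] = 2012.9719

Kővári–Sós–Turán: let r_1, ..., r_177 be the row sums and z = Σ r_i the total number of 1s. Each pair of columns can share at most one row with both entries 1 (else a 2×2 all-ones block appears), so Σ_i C(r_i, 2) ≤ C(145, 2) = 10440. By convexity Σ_i C(r_i, 2) ≥ 177·C(z/177, 2) = z(z − 177)/(2·177), giving z² − 177z − 177·145·144 ≤ 0 and hence z ≤ (1/2)[177 + √(31329 + 4·3695760)] = (1/2)[177 + √14814369] ≈ (1/2)(177 + 3848.9439) = 2012.9719.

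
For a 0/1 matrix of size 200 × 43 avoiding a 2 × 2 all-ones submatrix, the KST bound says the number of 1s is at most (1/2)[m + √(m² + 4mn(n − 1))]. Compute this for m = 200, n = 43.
z(200, 43; 2, 2) ≤ (1/2)[200 + √(200² + 4·200·43·42)] = (1/2)[200 + √1484800] = 709.2618

Kővári–Sós–Turán: let r_1, ..., r_200 be the row sums and z = Σ r_i the total number of 1s. Each pair of columns can share at most one row with both entries 1 (else a 2×2 all-ones block appears), so Σ_i C(r_i, 2) ≤ C(43, 2) = 903. By convexity Σ_i C(r_i, 2) ≥ 200·C(z/200, 2) = z(z − 200)/(2·200), giving z² − 200z − 200·43·42 ≤ 0 and hence z ≤ (1/2)[200 + √(40000 + 4·361200)] = (1/2)[200 + √1484800] ≈ (1/2)(200 + 1218.5237) = 709.2618.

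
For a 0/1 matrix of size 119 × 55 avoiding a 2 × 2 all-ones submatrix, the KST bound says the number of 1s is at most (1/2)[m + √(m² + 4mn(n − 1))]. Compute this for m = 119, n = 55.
z(119, 55; 2, 2) ≤ (1/2)[119 + √(119² + 4·119·55·54)] = (1/2)[119 + √1427881] = 656.9699

Kővári–Sós–Turán: let r_1, ..., r_119 be the row sums and z = Σ r_i the total number of 1s. Each pair of columns can share at most one row with both entries 1 (else a 2×2 all-ones block appears), so Σ_i C(r_i, 2) ≤ C(55, 2) = 1485. By convexity Σ_i C(r_i, 2) ≥ 119·C(z/119, 2) = z(z − 119)/(2·119), giving z² − 119z − 119·55·54 ≤ 0 and hence z ≤ (1/2)[119 + √(14161 + 4·353430)] = (1/2)[119 + √1427881] ≈ (1/2)(119 + 1194.9397) = 656.9699.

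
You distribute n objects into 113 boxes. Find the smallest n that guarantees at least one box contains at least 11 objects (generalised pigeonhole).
n = (11 − 1)·113 + 1 = 1131

By the generalised pigeonhole principle, to guarantee some box contains ≥ r objects we need more than (r − 1) · k objects total. Threshold: n = (r − 1) · k + 1. With r = 11 and k = 113: n = 10 · 113 + 1 = 1130 + 1 = 1131. For n = 1130 = 10 · 113, we can put exactly 10 objects in every box, avoiding 11 in any single one — so 1131 is tight.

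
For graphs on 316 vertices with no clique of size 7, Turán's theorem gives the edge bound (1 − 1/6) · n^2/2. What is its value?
Turán density bound = (5/6) · 316^2/2 = 124820/3 ≈ 41606.6667

Turán's theorem: ex(n, K_{r+1}) is achieved by the complete r-partite Turán graph T(n, r) with parts as balanced as possible, and is at most (1 − 1/r) · n^2/2. For r = 6, n = 316: the density bound is (5/6) · 99856/2 = 124820/3 ≈ 41606.6667. The integer-valued extremum is e(T(316, 6)) = 41606, which is strictly less than the density bound 124820/3 since 6 ∤ 316 (the parts of T(316, 6) cannot all be equal).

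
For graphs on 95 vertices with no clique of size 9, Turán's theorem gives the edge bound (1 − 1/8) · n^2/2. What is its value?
Turán density bound = (7/8) · 95^2/2 = 63175/16 ≈ 3948.4375

Turán's theorem: ex(n, K_{r+1}) is achieved by the complete r-partite Turán graph T(n, r) with parts as balanced as possible, and is at most (1 − 1/r) · n^2/2. For r = 8, n = 95: the density bound is (7/8) · 9025/2 = 63175/16 ≈ 3948.4375. The integer-valued extremum is e(T(95, 8)) = 3948, which is strictly less than the density bound 63175/16 since 8 ∤ 95 (the parts of T(95, 8) cannot all be equal).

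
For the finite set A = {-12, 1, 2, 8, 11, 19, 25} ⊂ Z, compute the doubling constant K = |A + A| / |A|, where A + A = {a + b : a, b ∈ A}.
K = |A + A| / |A| = 26/7

Enumerate A + A = {a + b : a, b ∈ A}. With |A| = 7, there are |A|^2 = 49 ordered sum pairs; collecting distinct values, A + A = {-24, -11, -10, -4, -1, 2, 3, 4, 7, 9, 10, 12, 13, 16, 19, 20, 21, 22, 26, 27, 30, 33, 36, 38, 44, 50}, so |A + A| = 26. Thus K = 26/7. For comparison, the minimum possible |A + A| over all 7-element sets is 2·7 − 1 = 13 (so min K = 13/7), attained only by arithmetic progressions.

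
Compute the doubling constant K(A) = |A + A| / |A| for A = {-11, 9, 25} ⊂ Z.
K = |A + A| / |A| = 6/3 = 2

Enumerate A + A = {a + b : a, b ∈ A}. With |A| = 3, there are |A|^2 = 9 ordered sum pairs; collecting distinct values, A + A = {-22, -2, 14, 18, 34, 50}, so |A + A| = 6. Thus K = 6/3 = 2. For comparison, the minimum possible |A + A| over all 3-element sets is 2·3 − 1 = 5 (so min K = 5/3), attained only by arithmetic progressions.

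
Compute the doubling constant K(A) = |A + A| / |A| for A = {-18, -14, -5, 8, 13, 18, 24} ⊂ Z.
K = |A + A| / |A| = 26/7

Enumerate A + A = {a + b : a, b ∈ A}. With |A| = 7, there are |A|^2 = 49 ordered sum pairs; collecting distinct values, A + A = {-36, -32, -28, -23, -19, -10, -6, -5, -1, 0, 3, 4, 6, 8, 10, 13, 16, 19, 21, 26, 31, 32, 36, 37, 42, 48}, so |A + A| = 26. Thus K = 26/7. For comparison, the minimum possible |A + A| over all 7-element sets is 2·7 − 1 = 13 (so min K = 13/7), attained only by arithmetic progressions.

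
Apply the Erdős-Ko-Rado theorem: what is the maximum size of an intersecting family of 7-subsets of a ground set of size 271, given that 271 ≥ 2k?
max |F| = C(270, 6) = 508811728635

Erdős-Ko-Rado (1961): when n ≥ 2k, max |F| = C(n−1, k−1). The bound is attained by the star {A : i ∈ A} for any fixed i ∈ [n]. Here C(271−1, 7−1) = C(270, 6) = 508811728635.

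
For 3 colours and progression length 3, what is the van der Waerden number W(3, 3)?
W(3, 3) = 27

W(3, 3) = 27. The lower bound W(3, 3) > 26 comes from an explicit good 3-colouring of [1, 26]; the upper bound W(3, 3) ≤ 27 was verified by exhaustive search over 3-colourings of [1, 27].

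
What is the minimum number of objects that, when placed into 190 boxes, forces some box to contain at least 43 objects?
n = (43 − 1)·190 + 1 = 7981

By the generalised pigeonhole principle, to guarantee some box contains ≥ r objects we need more than (r − 1) · k objects total. Threshold: n = (r − 1) · k + 1. With r = 43 and k = 190: n = 42 · 190 + 1 = 7980 + 1 = 7981. For n = 7980 = 42 · 190, we can put exactly 42 objects in every box, avoiding 43 in any single one — so 7981 is tight.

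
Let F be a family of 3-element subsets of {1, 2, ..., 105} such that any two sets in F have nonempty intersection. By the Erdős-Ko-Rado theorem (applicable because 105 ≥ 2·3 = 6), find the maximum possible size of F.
max |F| = C(104, 2) = 5356

Erdős-Ko-Rado (1961): when n ≥ 2k, max |F| = C(n−1, k−1). The bound is attained by the star {A : i ∈ A} for any fixed i ∈ [n]. Here C(105−1, 3−1) = C(104, 2) = 5356.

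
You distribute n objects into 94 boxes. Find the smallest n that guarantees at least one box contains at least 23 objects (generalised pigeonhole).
n = (23 − 1)·94 + 1 = 2069

By the generalised pigeonhole principle, to guarantee some box contains ≥ r objects we need more than (r − 1) · k objects total. Threshold: n = (r − 1) · k + 1. With r = 23 and k = 94: n = 22 · 94 + 1 = 2068 + 1 = 2069. For n = 2068 = 22 · 94, we can put exactly 22 objects in every box, avoiding 23 in any single one — so 2069 is tight.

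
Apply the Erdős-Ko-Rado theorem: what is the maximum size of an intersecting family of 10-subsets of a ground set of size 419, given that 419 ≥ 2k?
max |F| = C(418, 9) = 984382804293580120

The Erdős-Ko-Rado theorem states: for n ≥ 2k, an intersecting family of k-subsets of an n-element set has size at most C(n − 1, k − 1), with equality for 'star' families {A ⊆ [n] : |A| = k, i ∈ A} (fix an element i). For n = 419, k = 10: C(418, 9) = 984382804293580120.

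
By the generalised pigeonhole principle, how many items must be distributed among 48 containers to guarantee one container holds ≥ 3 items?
n = (3 − 1)·48 + 1 = 97

By the generalised pigeonhole principle, to guarantee some box contains ≥ r objects we need more than (r − 1) · k objects total. Threshold: n = (r − 1) · k + 1. With r = 3 and k = 48: n = 2 · 48 + 1 = 96 + 1 = 97. For n = 96 = 2 · 48, we can put exactly 2 objects in every box, avoiding 3 in any single one — so 97 is tight.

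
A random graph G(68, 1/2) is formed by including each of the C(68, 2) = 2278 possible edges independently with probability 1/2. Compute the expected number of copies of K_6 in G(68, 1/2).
E[# K_6] = C(68, 6) · (1/2)^C(6, 2) = 109453344 / 2^15 = 3420417/1024 ≈ 3340.250977

For each 6-subset S of vertices (there are C(68, 6) = 109453344 such S), let X_S = 1 if S induces a K_6 (all C(6, 2) = 15 edges present). Then P(X_S = 1) = (1/2)^15 = 1/32768. By linearity of expectation, E[# K_6] = C(68, 6) · (1/2)^15 = 109453344 / 32768 = 3420417/1024 ≈ 3340.250977.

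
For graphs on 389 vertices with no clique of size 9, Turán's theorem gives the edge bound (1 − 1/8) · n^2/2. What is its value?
Turán density bound = (7/8) · 389^2/2 = 1059247/16 ≈ 66202.9375

Turán's theorem: ex(n, K_{r+1}) is achieved by the complete r-partite Turán graph T(n, r) with parts as balanced as possible, and is at most (1 − 1/r) · n^2/2. For r = 8, n = 389: the density bound is (7/8) · 151321/2 = 1059247/16 ≈ 66202.9375. The integer-valued extremum is e(T(389, 8)) = 66202, which is strictly less than the density bound 1059247/16 since 8 ∤ 389 (the parts of T(389, 8) cannot all be equal).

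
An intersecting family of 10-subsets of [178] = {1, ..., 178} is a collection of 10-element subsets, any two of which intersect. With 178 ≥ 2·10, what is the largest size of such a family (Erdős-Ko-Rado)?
max |F| = C(177, 9) = 382134707747650

The Erdős-Ko-Rado theorem states: for n ≥ 2k, an intersecting family of k-subsets of an n-element set has size at most C(n − 1, k − 1), with equality for 'star' families {A ⊆ [n] : |A| = k, i ∈ A} (fix an element i). For n = 178, k = 10: C(177, 9) = 382134707747650.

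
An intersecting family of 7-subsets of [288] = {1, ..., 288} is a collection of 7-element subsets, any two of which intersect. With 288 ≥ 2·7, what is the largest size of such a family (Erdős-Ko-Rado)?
max |F| = C(287, 6) = 736400674009

The Erdős-Ko-Rado theorem states: for n ≥ 2k, an intersecting family of k-subsets of an n-element set has size at most C(n − 1, k − 1), with equality for 'star' families {A ⊆ [n] : |A| = k, i ∈ A} (fix an element i). For n = 288, k = 7: C(287, 6) = 736400674009.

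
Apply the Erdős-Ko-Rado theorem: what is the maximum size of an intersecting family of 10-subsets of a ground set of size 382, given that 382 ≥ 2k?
max |F| = C(381, 9) = 423855132163373625

Erdős-Ko-Rado (1961): when n ≥ 2k, max |F| = C(n−1, k−1). The bound is attained by the star {A : i ∈ A} for any fixed i ∈ [n]. Here C(382−1, 10−1) = C(381, 9) = 423855132163373625.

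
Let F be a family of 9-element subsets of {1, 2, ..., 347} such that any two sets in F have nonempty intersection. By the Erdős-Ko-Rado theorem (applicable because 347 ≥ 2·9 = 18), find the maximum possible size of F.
max |F| = C(346, 8) = 4695548528462715

Erdős-Ko-Rado (1961): when n ≥ 2k, max |F| = C(n−1, k−1). The bound is attained by the star {A : i ∈ A} for any fixed i ∈ [n]. Here C(347−1, 9−1) = C(346, 8) = 4695548528462715.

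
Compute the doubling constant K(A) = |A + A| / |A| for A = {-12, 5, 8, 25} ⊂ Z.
K = |A + A| / |A| = 9/4

Enumerate A + A = {a + b : a, b ∈ A}. With |A| = 4, there are |A|^2 = 16 ordered sum pairs; collecting distinct values, A + A = {-24, -7, -4, 10, 13, 16, 30, 33, 50}, so |A + A| = 9. Thus K = 9/4. For comparison, the minimum possible |A + A| over all 4-element sets is 2·4 − 1 = 7 (so min K = 7/4), attained only by arithmetic progressions.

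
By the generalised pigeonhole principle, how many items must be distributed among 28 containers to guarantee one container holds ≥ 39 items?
n = (39 − 1)·28 + 1 = 1065

By the generalised pigeonhole principle, to guarantee some box contains ≥ r objects we need more than (r − 1) · k objects total. Threshold: n = (r − 1) · k + 1. With r = 39 and k = 28: n = 38 · 28 + 1 = 1064 + 1 = 1065. For n = 1064 = 38 · 28, we can put exactly 38 objects in every box, avoiding 39 in any single one — so 1065 is tight.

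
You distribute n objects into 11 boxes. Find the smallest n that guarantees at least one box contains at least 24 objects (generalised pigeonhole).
n = (24 − 1)·11 + 1 = 254

By the generalised pigeonhole principle, to guarantee some box contains ≥ r objects we need more than (r − 1) · k objects total. Threshold: n = (r − 1) · k + 1. With r = 24 and k = 11: n = 23 · 11 + 1 = 253 + 1 = 254. For n = 253 = 23 · 11, we can put exactly 23 objects in every box, avoiding 24 in any single one — so 254 is tight.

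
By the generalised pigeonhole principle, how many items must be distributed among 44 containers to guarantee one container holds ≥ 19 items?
n = (19 − 1)·44 + 1 = 793

By the generalised pigeonhole principle, to guarantee some box contains ≥ r objects we need more than (r − 1) · k objects total. Threshold: n = (r − 1) · k + 1. With r = 19 and k = 44: n = 18 · 44 + 1 = 792 + 1 = 793. For n = 792 = 18 · 44, we can put exactly 18 objects in every box, avoiding 19 in any single one — so 793 is tight.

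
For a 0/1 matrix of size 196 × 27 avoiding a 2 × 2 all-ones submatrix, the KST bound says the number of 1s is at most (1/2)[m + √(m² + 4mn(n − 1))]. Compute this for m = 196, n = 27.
z(196, 27; 2, 2) ≤ (1/2)[196 + √(196² + 4·196·27·26)] = (1/2)[196 + √588784] = 481.6613

Kővári–Sós–Turán: let r_1, ..., r_196 be the row sums and z = Σ r_i the total number of 1s. Each pair of columns can share at most one row with both entries 1 (else a 2×2 all-ones block appears), so Σ_i C(r_i, 2) ≤ C(27, 2) = 351. By convexity Σ_i C(r_i, 2) ≥ 196·C(z/196, 2) = z(z − 196)/(2·196), giving z² − 196z − 196·27·26 ≤ 0 and hence z ≤ (1/2)[196 + √(38416 + 4·137592)] = (1/2)[196 + √588784] ≈ (1/2)(196 + 767.3226) = 481.6613.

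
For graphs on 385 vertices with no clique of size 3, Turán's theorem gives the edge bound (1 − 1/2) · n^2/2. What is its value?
Turán density bound = (1/2) · 385^2/2 = 148225/4 ≈ 37056.25

Turán's theorem: ex(n, K_{r+1}) is achieved by the complete r-partite Turán graph T(n, r) with parts as balanced as possible, and is at most (1 − 1/r) · n^2/2. For r = 2, n = 385: the density bound is (1/2) · 148225/2 = 148225/4 ≈ 37056.25. The integer-valued extremum is e(T(385, 2)) = 37056, which is strictly less than the density bound 148225/4 since 2 ∤ 385 (the parts of T(385, 2) cannot all be equal).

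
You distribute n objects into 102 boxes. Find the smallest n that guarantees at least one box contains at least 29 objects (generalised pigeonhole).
n = (29 − 1)·102 + 1 = 2857

By the generalised pigeonhole principle, to guarantee some box contains ≥ r objects we need more than (r − 1) · k objects total. Threshold: n = (r − 1) · k + 1. With r = 29 and k = 102: n = 28 · 102 + 1 = 2856 + 1 = 2857. For n = 2856 = 28 · 102, we can put exactly 28 objects in every box, avoiding 29 in any single one — so 2857 is tight.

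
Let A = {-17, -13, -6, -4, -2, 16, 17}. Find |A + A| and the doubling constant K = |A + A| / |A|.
K = |A + A| / |A| = 26/7

Enumerate A + A = {a + b : a, b ∈ A}. With |A| = 7, there are |A|^2 = 49 ordered sum pairs; collecting distinct values, A + A = {-34, -30, -26, -23, -21, -19, -17, -15, -12, -10, -8, -6, -4, -1, 0, 3, 4, 10, 11, 12, 13, 14, 15, 32, 33, 34}, so |A + A| = 26. Thus K = 26/7. For comparison, the minimum possible |A + A| over all 7-element sets is 2·7 − 1 = 13 (so min K = 13/7), attained only by arithmetic progressions.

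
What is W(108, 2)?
W(108, 2) = 108 + 1 = 109

A 2-term AP is any pair of integers, so a monochromatic 2-AP exists iff some colour is used at least twice. With 108 colours, the colouring i ↦ i on {1, ..., 108} uses each colour once, avoiding any monochromatic pair, so W(108, 2) > 108. For {1, ..., 109}, pigeonhole forces two integers of the same colour, which form a monochromatic 2-AP. Hence W(108, 2) = 109.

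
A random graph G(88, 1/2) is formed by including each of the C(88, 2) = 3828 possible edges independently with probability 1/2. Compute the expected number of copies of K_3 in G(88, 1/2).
E[# K_3] = C(88, 3) · (1/2)^C(3, 2) = 109736 / 2^3 = 13717

For each 3-subset S of vertices (there are C(88, 3) = 109736 such S), let X_S = 1 if S induces a K_3 (all C(3, 2) = 3 edges present). Then P(X_S = 1) = (1/2)^3 = 1/8. By linearity of expectation, E[# K_3] = C(88, 3) · (1/2)^3 = 109736 / 8 = 13717.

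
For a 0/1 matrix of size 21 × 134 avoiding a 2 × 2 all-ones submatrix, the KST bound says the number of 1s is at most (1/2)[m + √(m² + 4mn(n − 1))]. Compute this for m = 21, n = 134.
z(21, 134; 2, 2) ≤ (1/2)[21 + √(21² + 4·21·134·133)] = (1/2)[21 + √1497489] = 622.3597

Kővári–Sós–Turán: let r_1, ..., r_21 be the row sums and z = Σ r_i the total number of 1s. Each pair of columns can share at most one row with both entries 1 (else a 2×2 all-ones block appears), so Σ_i C(r_i, 2) ≤ C(134, 2) = 8911. By convexity Σ_i C(r_i, 2) ≥ 21·C(z/21, 2) = z(z − 21)/(2·21), giving z² − 21z − 21·134·133 ≤ 0 and hence z ≤ (1/2)[21 + √(441 + 4·374262)] = (1/2)[21 + √1497489] ≈ (1/2)(21 + 1223.7193) = 622.3597.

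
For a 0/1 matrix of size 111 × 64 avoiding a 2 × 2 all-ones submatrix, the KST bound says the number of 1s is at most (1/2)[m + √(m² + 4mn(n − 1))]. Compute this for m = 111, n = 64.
z(111, 64; 2, 2) ≤ (1/2)[111 + √(111² + 4·111·64·63)] = (1/2)[111 + √1802529] = 726.7915

Kővári–Sós–Turán: let r_1, ..., r_111 be the row sums and z = Σ r_i the total number of 1s. Each pair of columns can share at most one row with both entries 1 (else a 2×2 all-ones block appears), so Σ_i C(r_i, 2) ≤ C(64, 2) = 2016. By convexity Σ_i C(r_i, 2) ≥ 111·C(z/111, 2) = z(z − 111)/(2·111), giving z² − 111z − 111·64·63 ≤ 0 and hence z ≤ (1/2)[111 + √(12321 + 4·447552)] = (1/2)[111 + √1802529] ≈ (1/2)(111 + 1342.583) = 726.7915.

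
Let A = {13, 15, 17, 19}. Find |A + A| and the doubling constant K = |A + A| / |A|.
K = |A + A| / |A| = 7/4

Enumerate A + A = {a + b : a, b ∈ A}. With |A| = 4, there are |A|^2 = 16 ordered sum pairs; collecting distinct values, A + A = {26, 28, 30, 32, 34, 36, 38}, so |A + A| = 7. Thus K = 7/4. Here |A + A| = 2|A| − 1 = 7, the minimum possible — so K = 7/4 is minimal, which holds iff A is an arithmetic progression.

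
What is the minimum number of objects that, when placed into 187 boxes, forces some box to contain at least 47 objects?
n = (47 − 1)·187 + 1 = 8603

By the generalised pigeonhole principle, to guarantee some box contains ≥ r objects we need more than (r − 1) · k objects total. Threshold: n = (r − 1) · k + 1. With r = 47 and k = 187: n = 46 · 187 + 1 = 8602 + 1 = 8603. For n = 8602 = 46 · 187, we can put exactly 46 objects in every box, avoiding 47 in any single one — so 8603 is tight.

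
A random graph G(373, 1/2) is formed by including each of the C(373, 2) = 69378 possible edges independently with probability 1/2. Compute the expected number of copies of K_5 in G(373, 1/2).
E[# K_5] = C(373, 5) · (1/2)^C(5, 2) = 58569636069 / 2^10 ≈ 57196910.223633

For each 5-subset S of vertices (there are C(373, 5) = 58569636069 such S), let X_S = 1 if S induces a K_5 (all C(5, 2) = 10 edges present). Then P(X_S = 1) = (1/2)^10 = 1/1024. By linearity of expectation, E[# K_5] = C(373, 5) · (1/2)^10 = 58569636069 / 1024 ≈ 57196910.223633.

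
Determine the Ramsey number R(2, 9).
R(2, 9) = 9

R(2, k) = k for all k ≥ 2: in a 2-colouring of K_k, either some edge is red (a red K_2) or all edges are blue (a blue K_k). And K_{8} coloured all-blue has no blue K_9, so R(2, 9) > 8. Hence R(2, 9) = 9.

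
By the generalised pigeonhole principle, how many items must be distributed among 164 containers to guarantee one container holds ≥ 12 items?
n = (12 − 1)·164 + 1 = 1805

By the generalised pigeonhole principle, to guarantee some box contains ≥ r objects we need more than (r − 1) · k objects total. Threshold: n = (r − 1) · k + 1. With r = 12 and k = 164: n = 11 · 164 + 1 = 1804 + 1 = 1805. For n = 1804 = 11 · 164, we can put exactly 11 objects in every box, avoiding 12 in any single one — so 1805 is tight.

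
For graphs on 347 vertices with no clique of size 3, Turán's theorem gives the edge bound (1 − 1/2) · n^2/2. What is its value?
Turán density bound = (1/2) · 347^2/2 = 120409/4 ≈ 30102.25

Turán's theorem: ex(n, K_{r+1}) is achieved by the complete r-partite Turán graph T(n, r) with parts as balanced as possible, and is at most (1 − 1/r) · n^2/2. For r = 2, n = 347: the density bound is (1/2) · 120409/2 = 120409/4 ≈ 30102.25. The integer-valued extremum is e(T(347, 2)) = 30102, which is strictly less than the density bound 120409/4 since 2 ∤ 347 (the parts of T(347, 2) cannot all be equal).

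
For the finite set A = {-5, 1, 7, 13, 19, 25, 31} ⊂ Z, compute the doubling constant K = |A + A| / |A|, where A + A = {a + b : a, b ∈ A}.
K = |A + A| / |A| = 13/7

Enumerate A + A = {a + b : a, b ∈ A}. With |A| = 7, there are |A|^2 = 49 ordered sum pairs; collecting distinct values, A + A = {-10, -4, 2, 8, 14, 20, 26, 32, 38, 44, 50, 56, 62}, so |A + A| = 13. Thus K = 13/7. Here |A + A| = 2|A| − 1 = 13, the minimum possible — so K = 13/7 is minimal, which holds iff A is an arithmetic progression.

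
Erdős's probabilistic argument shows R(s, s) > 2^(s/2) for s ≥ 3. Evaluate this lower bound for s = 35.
2^(35/2) = 185363.8; so R(35, 35) > 185363.8

Colour each edge of K_n uniformly at random with red/blue. The expected number of monochromatic K_35 is C(n, 35) · 2 · 2^(−C(35,2)). If C(n, 35) · 2^(1 − C(35,2)) < 1, then with positive probability no monochromatic K_35 exists, so R(35, 35) > n. The standard estimate C(n, 35) ≤ n^35/35! shows this inequality holds whenever n ≤ 2^(35/2) (since 35! · 2^(C(35,2) − 1) > 2^(35^2/2) ≥ n^35). Hence R(35, 35) > 2^(35/2) = 185363.8.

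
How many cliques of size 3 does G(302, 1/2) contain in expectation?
E[# K_3] = C(302, 3) · (1/2)^C(3, 2) = 4545100 / 2^3 = 1136275/2 = 568137.5

For each 3-subset S of vertices (there are C(302, 3) = 4545100 such S), let X_S = 1 if S induces a K_3 (all C(3, 2) = 3 edges present). Then P(X_S = 1) = (1/2)^3 = 1/8. By linearity of expectation, E[# K_3] = C(302, 3) · (1/2)^3 = 4545100 / 8 = 1136275/2 = 568137.5.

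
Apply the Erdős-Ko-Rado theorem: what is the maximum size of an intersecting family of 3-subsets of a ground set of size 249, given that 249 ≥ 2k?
max |F| = C(248, 2) = 30628

Erdős-Ko-Rado (1961): when n ≥ 2k, max |F| = C(n−1, k−1). The bound is attained by the star {A : i ∈ A} for any fixed i ∈ [n]. Here C(249−1, 3−1) = C(248, 2) = 30628.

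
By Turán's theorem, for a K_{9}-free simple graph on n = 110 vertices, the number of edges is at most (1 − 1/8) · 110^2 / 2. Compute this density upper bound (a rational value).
Turán density bound = (7/8) · 110^2/2 = 21175/4 ≈ 5293.75

Turán's theorem: ex(n, K_{r+1}) is achieved by the complete r-partite Turán graph T(n, r) with parts as balanced as possible, and is at most (1 − 1/r) · n^2/2. For r = 8, n = 110: the density bound is (7/8) · 12100/2 = 21175/4 ≈ 5293.75. The integer-valued extremum is e(T(110, 8)) = 5293, which is strictly less than the density bound 21175/4 since 8 ∤ 110 (the parts of T(110, 8) cannot all be equal).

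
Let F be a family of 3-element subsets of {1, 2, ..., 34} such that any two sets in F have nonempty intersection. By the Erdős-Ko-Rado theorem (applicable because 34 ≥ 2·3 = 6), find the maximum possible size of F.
max |F| = C(33, 2) = 528

Erdős-Ko-Rado (1961): when n ≥ 2k, max |F| = C(n−1, k−1). The bound is attained by the star {A : i ∈ A} for any fixed i ∈ [n]. Here C(34−1, 3−1) = C(33, 2) = 528.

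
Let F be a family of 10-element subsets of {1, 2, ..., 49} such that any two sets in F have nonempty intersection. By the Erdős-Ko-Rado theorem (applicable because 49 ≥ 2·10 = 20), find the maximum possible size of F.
max |F| = C(48, 9) = 1677106640

Erdős-Ko-Rado (1961): when n ≥ 2k, max |F| = C(n−1, k−1). The bound is attained by the star {A : i ∈ A} for any fixed i ∈ [n]. Here C(49−1, 10−1) = C(48, 9) = 1677106640.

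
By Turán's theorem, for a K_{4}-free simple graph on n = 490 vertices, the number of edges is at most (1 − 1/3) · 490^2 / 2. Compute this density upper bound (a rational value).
Turán density bound = (2/3) · 490^2/2 = 240100/3 ≈ 80033.3333

Turán's theorem: ex(n, K_{r+1}) is achieved by the complete r-partite Turán graph T(n, r) with parts as balanced as possible, and is at most (1 − 1/r) · n^2/2. For r = 3, n = 490: the density bound is (2/3) · 240100/2 = 240100/3 ≈ 80033.3333. The integer-valued extremum is e(T(490, 3)) = 80033, which is strictly less than the density bound 240100/3 since 3 ∤ 490 (the parts of T(490, 3) cannot all be equal).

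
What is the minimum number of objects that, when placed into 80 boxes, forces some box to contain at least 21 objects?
n = (21 − 1)·80 + 1 = 1601

By the generalised pigeonhole principle, to guarantee some box contains ≥ r objects we need more than (r − 1) · k objects total. Threshold: n = (r − 1) · k + 1. With r = 21 and k = 80: n = 20 · 80 + 1 = 1600 + 1 = 1601. For n = 1600 = 20 · 80, we can put exactly 20 objects in every box, avoiding 21 in any single one — so 1601 is tight.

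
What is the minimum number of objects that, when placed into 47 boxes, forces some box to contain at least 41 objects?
n = (41 − 1)·47 + 1 = 1881

By the generalised pigeonhole principle, to guarantee some box contains ≥ r objects we need more than (r − 1) · k objects total. Threshold: n = (r − 1) · k + 1. With r = 41 and k = 47: n = 40 · 47 + 1 = 1880 + 1 = 1881. For n = 1880 = 40 · 47, we can put exactly 40 objects in every box, avoiding 41 in any single one — so 1881 is tight.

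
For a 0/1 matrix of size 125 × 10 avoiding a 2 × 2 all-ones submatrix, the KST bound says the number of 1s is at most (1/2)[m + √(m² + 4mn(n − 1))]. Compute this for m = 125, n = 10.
z(125, 10; 2, 2) ≤ (1/2)[125 + √(125² + 4·125·10·9)] = (1/2)[125 + √60625] = 185.6107

Kővári–Sós–Turán: let r_1, ..., r_125 be the row sums and z = Σ r_i the total number of 1s. Each pair of columns can share at most one row with both entries 1 (else a 2×2 all-ones block appears), so Σ_i C(r_i, 2) ≤ C(10, 2) = 45. By convexity Σ_i C(r_i, 2) ≥ 125·C(z/125, 2) = z(z − 125)/(2·125), giving z² − 125z − 125·10·9 ≤ 0 and hence z ≤ (1/2)[125 + √(15625 + 4·11250)] = (1/2)[125 + √60625] ≈ (1/2)(125 + 246.2214) = 185.6107.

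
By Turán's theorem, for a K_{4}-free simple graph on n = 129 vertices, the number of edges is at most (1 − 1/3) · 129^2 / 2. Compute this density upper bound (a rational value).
Turán density bound = (2/3) · 129^2/2 = 5547

Turán's theorem: ex(n, K_{r+1}) is achieved by the complete r-partite Turán graph T(n, r) with parts as balanced as possible, and is at most (1 − 1/r) · n^2/2. For r = 3, n = 129: the density bound is (2/3) · 16641/2 = 5547. Since 3 ∣ 129, the Turán graph T(129, 3) has parts of equal size 43, and its edge count e(T(129, 3)) = 5547 attains the density bound exactly.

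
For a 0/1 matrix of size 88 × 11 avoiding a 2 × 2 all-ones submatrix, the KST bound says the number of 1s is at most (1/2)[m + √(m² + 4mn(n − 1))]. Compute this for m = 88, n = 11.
z(88, 11; 2, 2) ≤ (1/2)[88 + √(88² + 4·88·11·10)] = (1/2)[88 + √46464] = 151.7775

Kővári–Sós–Turán: let r_1, ..., r_88 be the row sums and z = Σ r_i the total number of 1s. Each pair of columns can share at most one row with both entries 1 (else a 2×2 all-ones block appears), so Σ_i C(r_i, 2) ≤ C(11, 2) = 55. By convexity Σ_i C(r_i, 2) ≥ 88·C(z/88, 2) = z(z − 88)/(2·88), giving z² − 88z − 88·11·10 ≤ 0 and hence z ≤ (1/2)[88 + √(7744 + 4·9680)] = (1/2)[88 + √46464] ≈ (1/2)(88 + 215.5551) = 151.7775.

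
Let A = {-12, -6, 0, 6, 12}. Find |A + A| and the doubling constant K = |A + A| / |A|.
K = |A + A| / |A| = 9/5

Enumerate A + A = {a + b : a, b ∈ A}. With |A| = 5, there are |A|^2 = 25 ordered sum pairs; collecting distinct values, A + A = {-24, -18, -12, -6, 0, 6, 12, 18, 24}, so |A + A| = 9. Thus K = 9/5. Here |A + A| = 2|A| − 1 = 9, the minimum possible — so K = 9/5 is minimal, which holds iff A is an arithmetic progression.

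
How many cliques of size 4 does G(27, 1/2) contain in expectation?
E[# K_4] = C(27, 4) · (1/2)^C(4, 2) = 17550 / 2^6 = 8775/32 = 274.21875

For each 4-subset S of vertices (there are C(27, 4) = 17550 such S), let X_S = 1 if S induces a K_4 (all C(4, 2) = 6 edges present). Then P(X_S = 1) = (1/2)^6 = 1/64. By linearity of expectation, E[# K_4] = C(27, 4) · (1/2)^6 = 17550 / 64 = 8775/32 = 274.21875.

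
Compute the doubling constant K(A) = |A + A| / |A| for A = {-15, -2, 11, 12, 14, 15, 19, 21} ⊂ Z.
K = |A + A| / |A| = 32/8 = 4

Enumerate A + A = {a + b : a, b ∈ A}. With |A| = 8, there are |A|^2 = 64 ordered sum pairs; collecting distinct values, A + A = {-30, -17, -4, -3, -1, 0, 4, 6, 9, 10, 12, 13, 17, 19, 22, 23, 24, 25, 26, 27, 28, 29, 30, 31, 32, 33, 34, 35, 36, 38, 40, 42}, so |A + A| = 32. Thus K = 32/8 = 4. For comparison, the minimum possible |A + A| over all 8-element sets is 2·8 − 1 = 15 (so min K = 15/8), attained only by arithmetic progressions.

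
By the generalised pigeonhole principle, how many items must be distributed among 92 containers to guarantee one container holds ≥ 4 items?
n = (4 − 1)·92 + 1 = 277

By the generalised pigeonhole principle, to guarantee some box contains ≥ r objects we need more than (r − 1) · k objects total. Threshold: n = (r − 1) · k + 1. With r = 4 and k = 92: n = 3 · 92 + 1 = 276 + 1 = 277. For n = 276 = 3 · 92, we can put exactly 3 objects in every box, avoiding 4 in any single one — so 277 is tight.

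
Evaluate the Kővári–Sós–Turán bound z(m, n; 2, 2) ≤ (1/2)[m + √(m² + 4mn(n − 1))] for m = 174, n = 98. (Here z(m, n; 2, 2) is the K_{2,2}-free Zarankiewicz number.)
z(174, 98; 2, 2) ≤ (1/2)[174 + √(174² + 4·174·98·97)] = (1/2)[174 + √6646452] = 1376.0357

Kővári–Sós–Turán: let r_1, ..., r_174 be the row sums and z = Σ r_i the total number of 1s. Each pair of columns can share at most one row with both entries 1 (else a 2×2 all-ones block appears), so Σ_i C(r_i, 2) ≤ C(98, 2) = 4753. By convexity Σ_i C(r_i, 2) ≥ 174·C(z/174, 2) = z(z − 174)/(2·174), giving z² − 174z − 174·98·97 ≤ 0 and hence z ≤ (1/2)[174 + √(30276 + 4·1654044)] = (1/2)[174 + √6646452] ≈ (1/2)(174 + 2578.0714) = 1376.0357.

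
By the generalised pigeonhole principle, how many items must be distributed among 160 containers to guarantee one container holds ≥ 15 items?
n = (15 − 1)·160 + 1 = 2241

By the generalised pigeonhole principle, to guarantee some box contains ≥ r objects we need more than (r − 1) · k objects total. Threshold: n = (r − 1) · k + 1. With r = 15 and k = 160: n = 14 · 160 + 1 = 2240 + 1 = 2241. For n = 2240 = 14 · 160, we can put exactly 14 objects in every box, avoiding 15 in any single one — so 2241 is tight.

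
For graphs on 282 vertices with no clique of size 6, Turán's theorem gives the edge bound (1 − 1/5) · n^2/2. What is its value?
Turán density bound = (4/5) · 282^2/2 = 159048/5 ≈ 31809.6

Turán's theorem: ex(n, K_{r+1}) is achieved by the complete r-partite Turán graph T(n, r) with parts as balanced as possible, and is at most (1 − 1/r) · n^2/2. For r = 5, n = 282: the density bound is (4/5) · 79524/2 = 159048/5 ≈ 31809.6. The integer-valued extremum is e(T(282, 5)) = 31809, which is strictly less than the density bound 159048/5 since 5 ∤ 282 (the parts of T(282, 5) cannot all be equal).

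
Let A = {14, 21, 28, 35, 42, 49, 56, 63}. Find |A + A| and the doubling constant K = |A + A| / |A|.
K = |A + A| / |A| = 15/8

Enumerate A + A = {a + b : a, b ∈ A}. With |A| = 8, there are |A|^2 = 64 ordered sum pairs; collecting distinct values, A + A = {28, 35, 42, 49, 56, 63, 70, 77, 84, 91, 98, 105, 112, 119, 126}, so |A + A| = 15. Thus K = 15/8. Here |A + A| = 2|A| − 1 = 15, the minimum possible — so K = 15/8 is minimal, which holds iff A is an arithmetic progression.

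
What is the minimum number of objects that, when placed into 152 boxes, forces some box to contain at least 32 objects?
n = (32 − 1)·152 + 1 = 4713

By the generalised pigeonhole principle, to guarantee some box contains ≥ r objects we need more than (r − 1) · k objects total. Threshold: n = (r − 1) · k + 1. With r = 32 and k = 152: n = 31 · 152 + 1 = 4712 + 1 = 4713. For n = 4712 = 31 · 152, we can put exactly 31 objects in every box, avoiding 32 in any single one — so 4713 is tight.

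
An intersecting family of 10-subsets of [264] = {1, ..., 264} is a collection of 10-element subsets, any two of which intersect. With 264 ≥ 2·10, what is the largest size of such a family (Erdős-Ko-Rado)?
max |F| = C(263, 9) = 14445766855151840

Erdős-Ko-Rado (1961): when n ≥ 2k, max |F| = C(n−1, k−1). The bound is attained by the star {A : i ∈ A} for any fixed i ∈ [n]. Here C(264−1, 10−1) = C(263, 9) = 14445766855151840.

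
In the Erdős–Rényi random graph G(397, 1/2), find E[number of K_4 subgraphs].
E[# K_4] = C(397, 4) · (1/2)^C(4, 2) = 1019454315 / 2^6 = 15928973.671875

For each 4-subset S of vertices (there are C(397, 4) = 1019454315 such S), let X_S = 1 if S induces a K_4 (all C(4, 2) = 6 edges present). Then P(X_S = 1) = (1/2)^6 = 1/64. By linearity of expectation, E[# K_4] = C(397, 4) · (1/2)^6 = 1019454315 / 64 = 15928973.671875.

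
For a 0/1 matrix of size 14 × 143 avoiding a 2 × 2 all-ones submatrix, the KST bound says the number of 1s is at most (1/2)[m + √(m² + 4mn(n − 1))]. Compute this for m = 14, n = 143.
z(14, 143; 2, 2) ≤ (1/2)[14 + √(14² + 4·14·143·142)] = (1/2)[14 + √1137332] = 540.2288

Kővári–Sós–Turán: let r_1, ..., r_14 be the row sums and z = Σ r_i the total number of 1s. Each pair of columns can share at most one row with both entries 1 (else a 2×2 all-ones block appears), so Σ_i C(r_i, 2) ≤ C(143, 2) = 10153. By convexity Σ_i C(r_i, 2) ≥ 14·C(z/14, 2) = z(z − 14)/(2·14), giving z² − 14z − 14·143·142 ≤ 0 and hence z ≤ (1/2)[14 + √(196 + 4·284284)] = (1/2)[14 + √1137332] ≈ (1/2)(14 + 1066.4577) = 540.2288.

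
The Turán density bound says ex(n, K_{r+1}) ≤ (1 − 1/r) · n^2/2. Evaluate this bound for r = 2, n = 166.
Turán density bound = (1/2) · 166^2/2 = 6889

Turán's theorem: ex(n, K_{r+1}) is achieved by the complete r-partite Turán graph T(n, r) with parts as balanced as possible, and is at most (1 − 1/r) · n^2/2. For r = 2, n = 166: the density bound is (1/2) · 27556/2 = 6889. Since 2 ∣ 166, the Turán graph T(166, 2) has parts of equal size 83, and its edge count e(T(166, 2)) = 6889 attains the density bound exactly.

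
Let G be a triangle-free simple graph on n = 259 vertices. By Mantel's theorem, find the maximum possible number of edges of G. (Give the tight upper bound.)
ex(259, K_3) = ⌊259^2/4⌋ = 16770

Mantel (1907): a triangle-free graph on n vertices has at most ⌊n^2/4⌋ edges, with equality for the complete bipartite graph K_{⌊n/2⌋, ⌈n/2⌉}. For n = 259: ⌊259^2/4⌋ = ⌊67081/4⌋ = 16770. The extremal graph is K_{129, 130}, which has 129·130 = 16770 edges.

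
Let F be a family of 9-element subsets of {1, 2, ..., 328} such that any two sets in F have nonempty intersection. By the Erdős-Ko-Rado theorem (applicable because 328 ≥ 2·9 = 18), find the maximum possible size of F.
max |F| = C(327, 8) = 2974312561170600

The Erdős-Ko-Rado theorem states: for n ≥ 2k, an intersecting family of k-subsets of an n-element set has size at most C(n − 1, k − 1), with equality for 'star' families {A ⊆ [n] : |A| = k, i ∈ A} (fix an element i). For n = 328, k = 9: C(327, 8) = 2974312561170600.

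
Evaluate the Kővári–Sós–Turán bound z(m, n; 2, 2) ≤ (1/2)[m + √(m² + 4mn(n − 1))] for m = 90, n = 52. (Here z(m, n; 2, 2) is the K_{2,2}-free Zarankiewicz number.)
z(90, 52; 2, 2) ≤ (1/2)[90 + √(90² + 4·90·52·51)] = (1/2)[90 + √962820] = 535.617

Kővári–Sós–Turán: let r_1, ..., r_90 be the row sums and z = Σ r_i the total number of 1s. Each pair of columns can share at most one row with both entries 1 (else a 2×2 all-ones block appears), so Σ_i C(r_i, 2) ≤ C(52, 2) = 1326. By convexity Σ_i C(r_i, 2) ≥ 90·C(z/90, 2) = z(z − 90)/(2·90), giving z² − 90z − 90·52·51 ≤ 0 and hence z ≤ (1/2)[90 + √(8100 + 4·238680)] = (1/2)[90 + √962820] ≈ (1/2)(90 + 981.2339) = 535.617.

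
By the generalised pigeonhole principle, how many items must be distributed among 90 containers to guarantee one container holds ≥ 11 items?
n = (11 − 1)·90 + 1 = 901

By the generalised pigeonhole principle, to guarantee some box contains ≥ r objects we need more than (r − 1) · k objects total. Threshold: n = (r − 1) · k + 1. With r = 11 and k = 90: n = 10 · 90 + 1 = 900 + 1 = 901. For n = 900 = 10 · 90, we can put exactly 10 objects in every box, avoiding 11 in any single one — so 901 is tight.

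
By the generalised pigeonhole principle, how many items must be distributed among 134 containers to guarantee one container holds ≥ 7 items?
n = (7 − 1)·134 + 1 = 805

By the generalised pigeonhole principle, to guarantee some box contains ≥ r objects we need more than (r − 1) · k objects total. Threshold: n = (r − 1) · k + 1. With r = 7 and k = 134: n = 6 · 134 + 1 = 804 + 1 = 805. For n = 804 = 6 · 134, we can put exactly 6 objects in every box, avoiding 7 in any single one — so 805 is tight.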